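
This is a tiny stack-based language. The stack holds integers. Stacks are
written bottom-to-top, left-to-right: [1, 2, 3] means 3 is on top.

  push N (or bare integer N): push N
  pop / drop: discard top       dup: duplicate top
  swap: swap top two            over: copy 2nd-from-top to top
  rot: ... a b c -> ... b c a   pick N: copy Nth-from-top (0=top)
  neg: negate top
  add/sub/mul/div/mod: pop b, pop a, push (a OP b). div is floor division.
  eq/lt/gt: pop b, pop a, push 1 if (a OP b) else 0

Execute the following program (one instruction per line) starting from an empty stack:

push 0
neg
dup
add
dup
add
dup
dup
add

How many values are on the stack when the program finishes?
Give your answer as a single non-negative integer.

Answer: 2

Derivation:
After 'push 0': stack = [0] (depth 1)
After 'neg': stack = [0] (depth 1)
After 'dup': stack = [0, 0] (depth 2)
After 'add': stack = [0] (depth 1)
After 'dup': stack = [0, 0] (depth 2)
After 'add': stack = [0] (depth 1)
After 'dup': stack = [0, 0] (depth 2)
After 'dup': stack = [0, 0, 0] (depth 3)
After 'add': stack = [0, 0] (depth 2)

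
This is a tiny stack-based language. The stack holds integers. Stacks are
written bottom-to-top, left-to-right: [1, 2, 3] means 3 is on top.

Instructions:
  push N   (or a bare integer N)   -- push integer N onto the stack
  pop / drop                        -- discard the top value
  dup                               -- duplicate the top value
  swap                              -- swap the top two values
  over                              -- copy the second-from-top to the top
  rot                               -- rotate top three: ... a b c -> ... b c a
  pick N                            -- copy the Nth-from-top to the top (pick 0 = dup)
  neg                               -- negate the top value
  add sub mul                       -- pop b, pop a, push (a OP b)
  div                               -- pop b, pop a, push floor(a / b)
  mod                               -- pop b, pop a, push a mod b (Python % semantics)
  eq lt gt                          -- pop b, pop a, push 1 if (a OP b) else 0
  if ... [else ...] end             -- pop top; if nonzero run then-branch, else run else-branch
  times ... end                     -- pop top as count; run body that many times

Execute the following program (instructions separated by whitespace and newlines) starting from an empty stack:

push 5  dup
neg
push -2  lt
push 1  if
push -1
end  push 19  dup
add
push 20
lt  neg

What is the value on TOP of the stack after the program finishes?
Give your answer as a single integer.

Answer: 0

Derivation:
After 'push 5': [5]
After 'dup': [5, 5]
After 'neg': [5, -5]
After 'push -2': [5, -5, -2]
After 'lt': [5, 1]
After 'push 1': [5, 1, 1]
After 'if': [5, 1]
After 'push -1': [5, 1, -1]
After 'push 19': [5, 1, -1, 19]
After 'dup': [5, 1, -1, 19, 19]
After 'add': [5, 1, -1, 38]
After 'push 20': [5, 1, -1, 38, 20]
After 'lt': [5, 1, -1, 0]
After 'neg': [5, 1, -1, 0]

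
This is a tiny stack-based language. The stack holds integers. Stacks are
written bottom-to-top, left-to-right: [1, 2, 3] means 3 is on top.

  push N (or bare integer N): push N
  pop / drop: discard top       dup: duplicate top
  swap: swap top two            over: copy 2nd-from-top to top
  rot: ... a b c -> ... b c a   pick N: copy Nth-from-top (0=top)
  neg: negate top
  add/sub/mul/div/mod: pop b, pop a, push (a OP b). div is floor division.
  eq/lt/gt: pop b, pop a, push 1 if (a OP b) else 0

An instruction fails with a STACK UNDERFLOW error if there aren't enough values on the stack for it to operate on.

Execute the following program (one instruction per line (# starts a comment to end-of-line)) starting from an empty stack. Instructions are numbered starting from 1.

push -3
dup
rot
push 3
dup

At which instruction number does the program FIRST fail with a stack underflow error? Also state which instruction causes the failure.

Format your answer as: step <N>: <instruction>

Answer: step 3: rot

Derivation:
Step 1 ('push -3'): stack = [-3], depth = 1
Step 2 ('dup'): stack = [-3, -3], depth = 2
Step 3 ('rot'): needs 3 value(s) but depth is 2 — STACK UNDERFLOW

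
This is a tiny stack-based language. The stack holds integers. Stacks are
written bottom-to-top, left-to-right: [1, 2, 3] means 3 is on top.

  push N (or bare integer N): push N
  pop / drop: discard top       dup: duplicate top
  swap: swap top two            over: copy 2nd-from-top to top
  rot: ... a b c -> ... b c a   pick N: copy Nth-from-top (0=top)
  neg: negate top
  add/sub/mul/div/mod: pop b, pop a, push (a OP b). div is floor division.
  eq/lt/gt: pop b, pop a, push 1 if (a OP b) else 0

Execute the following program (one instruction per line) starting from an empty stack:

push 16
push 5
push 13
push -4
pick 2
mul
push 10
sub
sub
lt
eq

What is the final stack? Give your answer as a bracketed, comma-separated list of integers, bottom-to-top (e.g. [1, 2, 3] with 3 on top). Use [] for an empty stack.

Answer: [0]

Derivation:
After 'push 16': [16]
After 'push 5': [16, 5]
After 'push 13': [16, 5, 13]
After 'push -4': [16, 5, 13, -4]
After 'pick 2': [16, 5, 13, -4, 5]
After 'mul': [16, 5, 13, -20]
After 'push 10': [16, 5, 13, -20, 10]
After 'sub': [16, 5, 13, -30]
After 'sub': [16, 5, 43]
After 'lt': [16, 1]
After 'eq': [0]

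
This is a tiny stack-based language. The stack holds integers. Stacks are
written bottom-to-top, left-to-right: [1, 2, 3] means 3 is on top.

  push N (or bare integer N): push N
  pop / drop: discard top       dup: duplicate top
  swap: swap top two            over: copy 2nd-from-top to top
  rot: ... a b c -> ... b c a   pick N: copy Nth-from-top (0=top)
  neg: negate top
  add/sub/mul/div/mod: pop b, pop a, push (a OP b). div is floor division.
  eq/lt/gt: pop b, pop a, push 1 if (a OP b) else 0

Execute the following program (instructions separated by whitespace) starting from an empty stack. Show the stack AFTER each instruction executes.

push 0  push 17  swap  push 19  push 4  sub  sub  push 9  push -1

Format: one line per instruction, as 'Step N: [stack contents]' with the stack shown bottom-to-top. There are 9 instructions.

Step 1: [0]
Step 2: [0, 17]
Step 3: [17, 0]
Step 4: [17, 0, 19]
Step 5: [17, 0, 19, 4]
Step 6: [17, 0, 15]
Step 7: [17, -15]
Step 8: [17, -15, 9]
Step 9: [17, -15, 9, -1]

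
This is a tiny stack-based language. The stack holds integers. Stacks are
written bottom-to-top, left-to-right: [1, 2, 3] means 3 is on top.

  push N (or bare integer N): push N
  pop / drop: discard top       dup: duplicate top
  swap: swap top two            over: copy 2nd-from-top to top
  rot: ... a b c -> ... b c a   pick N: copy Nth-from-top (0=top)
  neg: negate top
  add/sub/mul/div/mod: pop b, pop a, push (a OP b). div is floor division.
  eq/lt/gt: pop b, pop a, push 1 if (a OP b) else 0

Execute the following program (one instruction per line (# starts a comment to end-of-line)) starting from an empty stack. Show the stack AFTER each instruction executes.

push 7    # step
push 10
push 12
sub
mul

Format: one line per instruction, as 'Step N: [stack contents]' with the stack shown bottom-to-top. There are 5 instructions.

Step 1: [7]
Step 2: [7, 10]
Step 3: [7, 10, 12]
Step 4: [7, -2]
Step 5: [-14]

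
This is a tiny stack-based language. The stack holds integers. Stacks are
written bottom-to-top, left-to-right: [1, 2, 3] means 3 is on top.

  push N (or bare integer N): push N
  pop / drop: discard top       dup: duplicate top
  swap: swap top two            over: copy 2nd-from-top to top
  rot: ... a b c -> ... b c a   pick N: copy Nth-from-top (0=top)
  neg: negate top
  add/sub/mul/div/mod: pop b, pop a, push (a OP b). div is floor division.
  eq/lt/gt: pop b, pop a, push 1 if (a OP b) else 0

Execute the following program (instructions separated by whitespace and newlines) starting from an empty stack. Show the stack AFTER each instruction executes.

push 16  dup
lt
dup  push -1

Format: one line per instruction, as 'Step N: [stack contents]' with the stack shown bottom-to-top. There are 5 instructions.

Step 1: [16]
Step 2: [16, 16]
Step 3: [0]
Step 4: [0, 0]
Step 5: [0, 0, -1]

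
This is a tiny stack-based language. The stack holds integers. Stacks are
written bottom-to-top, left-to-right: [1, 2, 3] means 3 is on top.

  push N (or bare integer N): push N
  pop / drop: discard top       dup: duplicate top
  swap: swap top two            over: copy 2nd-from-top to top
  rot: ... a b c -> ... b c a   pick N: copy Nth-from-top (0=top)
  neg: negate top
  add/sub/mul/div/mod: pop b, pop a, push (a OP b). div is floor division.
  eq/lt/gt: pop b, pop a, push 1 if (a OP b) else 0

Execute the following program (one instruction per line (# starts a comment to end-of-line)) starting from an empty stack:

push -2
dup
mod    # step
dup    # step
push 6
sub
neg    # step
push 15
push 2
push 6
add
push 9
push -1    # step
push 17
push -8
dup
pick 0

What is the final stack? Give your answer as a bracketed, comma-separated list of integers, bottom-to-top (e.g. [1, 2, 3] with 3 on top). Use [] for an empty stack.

Answer: [0, 6, 15, 8, 9, -1, 17, -8, -8, -8]

Derivation:
After 'push -2': [-2]
After 'dup': [-2, -2]
After 'mod': [0]
After 'dup': [0, 0]
After 'push 6': [0, 0, 6]
After 'sub': [0, -6]
After 'neg': [0, 6]
After 'push 15': [0, 6, 15]
After 'push 2': [0, 6, 15, 2]
After 'push 6': [0, 6, 15, 2, 6]
After 'add': [0, 6, 15, 8]
After 'push 9': [0, 6, 15, 8, 9]
After 'push -1': [0, 6, 15, 8, 9, -1]
After 'push 17': [0, 6, 15, 8, 9, -1, 17]
After 'push -8': [0, 6, 15, 8, 9, -1, 17, -8]
After 'dup': [0, 6, 15, 8, 9, -1, 17, -8, -8]
After 'pick 0': [0, 6, 15, 8, 9, -1, 17, -8, -8, -8]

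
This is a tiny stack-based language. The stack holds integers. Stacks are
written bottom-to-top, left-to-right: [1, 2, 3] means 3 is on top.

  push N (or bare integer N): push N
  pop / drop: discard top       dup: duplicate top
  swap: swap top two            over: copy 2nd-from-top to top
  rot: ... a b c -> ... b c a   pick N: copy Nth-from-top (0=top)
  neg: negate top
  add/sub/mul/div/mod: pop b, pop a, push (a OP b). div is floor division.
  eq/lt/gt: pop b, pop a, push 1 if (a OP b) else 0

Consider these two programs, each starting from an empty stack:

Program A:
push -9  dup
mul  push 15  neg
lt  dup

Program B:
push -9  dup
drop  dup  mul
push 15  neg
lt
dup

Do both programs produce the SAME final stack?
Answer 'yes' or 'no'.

Program A trace:
  After 'push -9': [-9]
  After 'dup': [-9, -9]
  After 'mul': [81]
  After 'push 15': [81, 15]
  After 'neg': [81, -15]
  After 'lt': [0]
  After 'dup': [0, 0]
Program A final stack: [0, 0]

Program B trace:
  After 'push -9': [-9]
  After 'dup': [-9, -9]
  After 'drop': [-9]
  After 'dup': [-9, -9]
  After 'mul': [81]
  After 'push 15': [81, 15]
  After 'neg': [81, -15]
  After 'lt': [0]
  After 'dup': [0, 0]
Program B final stack: [0, 0]
Same: yes

Answer: yes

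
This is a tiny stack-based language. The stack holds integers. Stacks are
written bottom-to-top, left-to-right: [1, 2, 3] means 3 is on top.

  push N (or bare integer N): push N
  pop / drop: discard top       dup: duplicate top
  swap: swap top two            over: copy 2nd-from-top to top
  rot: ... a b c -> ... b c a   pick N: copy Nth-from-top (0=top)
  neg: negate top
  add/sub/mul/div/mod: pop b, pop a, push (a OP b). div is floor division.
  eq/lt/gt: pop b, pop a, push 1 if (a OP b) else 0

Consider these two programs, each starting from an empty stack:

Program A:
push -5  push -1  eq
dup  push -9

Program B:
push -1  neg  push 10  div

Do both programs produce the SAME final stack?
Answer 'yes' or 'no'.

Program A trace:
  After 'push -5': [-5]
  After 'push -1': [-5, -1]
  After 'eq': [0]
  After 'dup': [0, 0]
  After 'push -9': [0, 0, -9]
Program A final stack: [0, 0, -9]

Program B trace:
  After 'push -1': [-1]
  After 'neg': [1]
  After 'push 10': [1, 10]
  After 'div': [0]
Program B final stack: [0]
Same: no

Answer: no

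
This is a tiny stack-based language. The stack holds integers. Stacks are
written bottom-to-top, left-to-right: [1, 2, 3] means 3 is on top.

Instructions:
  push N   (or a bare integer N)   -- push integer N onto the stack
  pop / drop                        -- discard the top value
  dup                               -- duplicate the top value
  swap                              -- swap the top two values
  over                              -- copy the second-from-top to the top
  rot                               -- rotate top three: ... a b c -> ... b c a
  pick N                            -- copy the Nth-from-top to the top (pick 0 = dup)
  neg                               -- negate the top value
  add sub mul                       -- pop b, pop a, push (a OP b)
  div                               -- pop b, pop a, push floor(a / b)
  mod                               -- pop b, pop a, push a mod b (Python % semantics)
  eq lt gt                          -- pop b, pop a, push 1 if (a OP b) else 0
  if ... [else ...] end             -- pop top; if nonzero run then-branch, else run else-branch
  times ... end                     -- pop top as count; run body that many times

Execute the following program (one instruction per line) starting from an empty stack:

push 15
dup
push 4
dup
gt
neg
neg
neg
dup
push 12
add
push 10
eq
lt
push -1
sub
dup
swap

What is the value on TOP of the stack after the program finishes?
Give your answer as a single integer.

After 'push 15': [15]
After 'dup': [15, 15]
After 'push 4': [15, 15, 4]
After 'dup': [15, 15, 4, 4]
After 'gt': [15, 15, 0]
After 'neg': [15, 15, 0]
After 'neg': [15, 15, 0]
After 'neg': [15, 15, 0]
After 'dup': [15, 15, 0, 0]
After 'push 12': [15, 15, 0, 0, 12]
After 'add': [15, 15, 0, 12]
After 'push 10': [15, 15, 0, 12, 10]
After 'eq': [15, 15, 0, 0]
After 'lt': [15, 15, 0]
After 'push -1': [15, 15, 0, -1]
After 'sub': [15, 15, 1]
After 'dup': [15, 15, 1, 1]
After 'swap': [15, 15, 1, 1]

Answer: 1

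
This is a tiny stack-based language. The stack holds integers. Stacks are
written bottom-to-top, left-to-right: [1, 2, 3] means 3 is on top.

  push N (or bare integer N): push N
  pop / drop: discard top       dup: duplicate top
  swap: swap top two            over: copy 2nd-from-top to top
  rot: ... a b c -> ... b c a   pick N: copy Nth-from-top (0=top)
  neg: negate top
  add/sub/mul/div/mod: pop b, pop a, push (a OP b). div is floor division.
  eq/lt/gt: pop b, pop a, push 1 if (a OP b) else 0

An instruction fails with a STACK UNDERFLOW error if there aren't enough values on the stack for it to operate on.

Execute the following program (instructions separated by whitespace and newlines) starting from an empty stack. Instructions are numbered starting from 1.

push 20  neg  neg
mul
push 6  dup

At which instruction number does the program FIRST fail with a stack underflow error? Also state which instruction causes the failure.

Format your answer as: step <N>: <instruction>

Answer: step 4: mul

Derivation:
Step 1 ('push 20'): stack = [20], depth = 1
Step 2 ('neg'): stack = [-20], depth = 1
Step 3 ('neg'): stack = [20], depth = 1
Step 4 ('mul'): needs 2 value(s) but depth is 1 — STACK UNDERFLOW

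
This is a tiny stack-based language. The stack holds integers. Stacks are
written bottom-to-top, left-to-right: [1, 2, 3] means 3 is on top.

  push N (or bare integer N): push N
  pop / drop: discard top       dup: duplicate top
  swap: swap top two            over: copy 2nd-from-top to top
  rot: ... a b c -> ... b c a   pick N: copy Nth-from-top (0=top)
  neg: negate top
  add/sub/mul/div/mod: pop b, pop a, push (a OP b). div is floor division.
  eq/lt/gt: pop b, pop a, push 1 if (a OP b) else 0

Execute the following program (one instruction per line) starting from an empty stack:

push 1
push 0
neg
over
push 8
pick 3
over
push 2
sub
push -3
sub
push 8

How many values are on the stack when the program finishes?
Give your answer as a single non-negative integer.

Answer: 7

Derivation:
After 'push 1': stack = [1] (depth 1)
After 'push 0': stack = [1, 0] (depth 2)
After 'neg': stack = [1, 0] (depth 2)
After 'over': stack = [1, 0, 1] (depth 3)
After 'push 8': stack = [1, 0, 1, 8] (depth 4)
After 'pick 3': stack = [1, 0, 1, 8, 1] (depth 5)
After 'over': stack = [1, 0, 1, 8, 1, 8] (depth 6)
After 'push 2': stack = [1, 0, 1, 8, 1, 8, 2] (depth 7)
After 'sub': stack = [1, 0, 1, 8, 1, 6] (depth 6)
After 'push -3': stack = [1, 0, 1, 8, 1, 6, -3] (depth 7)
After 'sub': stack = [1, 0, 1, 8, 1, 9] (depth 6)
After 'push 8': stack = [1, 0, 1, 8, 1, 9, 8] (depth 7)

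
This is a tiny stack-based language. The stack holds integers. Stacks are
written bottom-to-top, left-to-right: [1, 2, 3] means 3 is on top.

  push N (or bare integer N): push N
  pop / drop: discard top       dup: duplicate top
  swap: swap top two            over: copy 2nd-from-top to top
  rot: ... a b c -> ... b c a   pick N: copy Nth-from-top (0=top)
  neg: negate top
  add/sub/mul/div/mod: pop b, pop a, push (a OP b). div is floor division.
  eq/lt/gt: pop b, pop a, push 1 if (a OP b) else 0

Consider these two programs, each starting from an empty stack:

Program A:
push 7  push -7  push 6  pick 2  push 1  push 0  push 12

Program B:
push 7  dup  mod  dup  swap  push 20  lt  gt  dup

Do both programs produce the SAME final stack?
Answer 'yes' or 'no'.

Answer: no

Derivation:
Program A trace:
  After 'push 7': [7]
  After 'push -7': [7, -7]
  After 'push 6': [7, -7, 6]
  After 'pick 2': [7, -7, 6, 7]
  After 'push 1': [7, -7, 6, 7, 1]
  After 'push 0': [7, -7, 6, 7, 1, 0]
  After 'push 12': [7, -7, 6, 7, 1, 0, 12]
Program A final stack: [7, -7, 6, 7, 1, 0, 12]

Program B trace:
  After 'push 7': [7]
  After 'dup': [7, 7]
  After 'mod': [0]
  After 'dup': [0, 0]
  After 'swap': [0, 0]
  After 'push 20': [0, 0, 20]
  After 'lt': [0, 1]
  After 'gt': [0]
  After 'dup': [0, 0]
Program B final stack: [0, 0]
Same: no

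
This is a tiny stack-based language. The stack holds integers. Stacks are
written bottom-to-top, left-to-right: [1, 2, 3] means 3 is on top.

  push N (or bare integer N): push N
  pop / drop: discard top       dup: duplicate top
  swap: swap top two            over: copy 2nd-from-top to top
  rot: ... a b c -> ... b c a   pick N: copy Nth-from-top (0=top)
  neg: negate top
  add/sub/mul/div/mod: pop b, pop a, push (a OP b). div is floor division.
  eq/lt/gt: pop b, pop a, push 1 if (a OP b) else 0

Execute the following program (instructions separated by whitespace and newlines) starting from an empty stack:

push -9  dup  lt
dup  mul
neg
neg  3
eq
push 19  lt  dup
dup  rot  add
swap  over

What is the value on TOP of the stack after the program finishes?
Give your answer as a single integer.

After 'push -9': [-9]
After 'dup': [-9, -9]
After 'lt': [0]
After 'dup': [0, 0]
After 'mul': [0]
After 'neg': [0]
After 'neg': [0]
After 'push 3': [0, 3]
After 'eq': [0]
After 'push 19': [0, 19]
After 'lt': [1]
After 'dup': [1, 1]
After 'dup': [1, 1, 1]
After 'rot': [1, 1, 1]
After 'add': [1, 2]
After 'swap': [2, 1]
After 'over': [2, 1, 2]

Answer: 2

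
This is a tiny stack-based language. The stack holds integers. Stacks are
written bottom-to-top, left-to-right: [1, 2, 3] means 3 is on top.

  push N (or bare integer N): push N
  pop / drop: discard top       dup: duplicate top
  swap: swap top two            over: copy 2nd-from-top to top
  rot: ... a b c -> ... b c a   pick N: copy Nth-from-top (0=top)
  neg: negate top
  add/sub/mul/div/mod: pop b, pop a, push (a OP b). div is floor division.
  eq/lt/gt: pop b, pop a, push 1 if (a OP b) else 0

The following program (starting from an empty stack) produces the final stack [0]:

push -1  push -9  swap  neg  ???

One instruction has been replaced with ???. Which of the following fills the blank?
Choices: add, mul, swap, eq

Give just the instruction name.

Stack before ???: [-9, 1]
Stack after ???:  [0]
Checking each choice:
  add: produces [-8]
  mul: produces [-9]
  swap: produces [1, -9]
  eq: MATCH


Answer: eq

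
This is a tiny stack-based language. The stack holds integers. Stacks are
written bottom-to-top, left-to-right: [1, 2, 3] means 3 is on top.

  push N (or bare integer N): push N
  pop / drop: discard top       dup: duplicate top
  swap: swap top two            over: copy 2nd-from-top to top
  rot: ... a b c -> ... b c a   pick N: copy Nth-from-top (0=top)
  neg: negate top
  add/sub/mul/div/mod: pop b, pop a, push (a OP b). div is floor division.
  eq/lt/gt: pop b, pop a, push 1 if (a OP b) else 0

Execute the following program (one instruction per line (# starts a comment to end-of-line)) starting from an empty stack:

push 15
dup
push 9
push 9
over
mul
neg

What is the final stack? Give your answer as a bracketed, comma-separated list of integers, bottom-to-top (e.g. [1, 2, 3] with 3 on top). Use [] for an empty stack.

After 'push 15': [15]
After 'dup': [15, 15]
After 'push 9': [15, 15, 9]
After 'push 9': [15, 15, 9, 9]
After 'over': [15, 15, 9, 9, 9]
After 'mul': [15, 15, 9, 81]
After 'neg': [15, 15, 9, -81]

Answer: [15, 15, 9, -81]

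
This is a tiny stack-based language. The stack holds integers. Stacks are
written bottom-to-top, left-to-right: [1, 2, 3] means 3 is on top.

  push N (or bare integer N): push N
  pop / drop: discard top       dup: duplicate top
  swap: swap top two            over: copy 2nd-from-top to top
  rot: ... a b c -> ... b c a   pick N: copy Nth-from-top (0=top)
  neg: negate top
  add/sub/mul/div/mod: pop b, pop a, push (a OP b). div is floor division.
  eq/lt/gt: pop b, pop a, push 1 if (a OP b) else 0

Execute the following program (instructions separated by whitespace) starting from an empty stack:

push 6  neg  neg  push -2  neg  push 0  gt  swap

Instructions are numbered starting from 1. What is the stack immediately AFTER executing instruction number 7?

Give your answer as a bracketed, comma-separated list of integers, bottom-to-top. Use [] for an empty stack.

Answer: [6, 1]

Derivation:
Step 1 ('push 6'): [6]
Step 2 ('neg'): [-6]
Step 3 ('neg'): [6]
Step 4 ('push -2'): [6, -2]
Step 5 ('neg'): [6, 2]
Step 6 ('push 0'): [6, 2, 0]
Step 7 ('gt'): [6, 1]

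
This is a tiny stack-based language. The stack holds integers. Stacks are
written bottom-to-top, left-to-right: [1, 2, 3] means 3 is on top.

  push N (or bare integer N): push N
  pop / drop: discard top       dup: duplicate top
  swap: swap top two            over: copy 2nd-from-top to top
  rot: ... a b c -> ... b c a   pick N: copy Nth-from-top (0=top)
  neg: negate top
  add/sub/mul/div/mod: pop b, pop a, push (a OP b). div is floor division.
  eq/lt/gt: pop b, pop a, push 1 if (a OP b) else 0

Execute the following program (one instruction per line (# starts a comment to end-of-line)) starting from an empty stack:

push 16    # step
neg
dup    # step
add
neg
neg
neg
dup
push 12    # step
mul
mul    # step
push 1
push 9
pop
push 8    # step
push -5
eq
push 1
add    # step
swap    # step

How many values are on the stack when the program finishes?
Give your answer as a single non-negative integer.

Answer: 3

Derivation:
After 'push 16': stack = [16] (depth 1)
After 'neg': stack = [-16] (depth 1)
After 'dup': stack = [-16, -16] (depth 2)
After 'add': stack = [-32] (depth 1)
After 'neg': stack = [32] (depth 1)
After 'neg': stack = [-32] (depth 1)
After 'neg': stack = [32] (depth 1)
After 'dup': stack = [32, 32] (depth 2)
After 'push 12': stack = [32, 32, 12] (depth 3)
After 'mul': stack = [32, 384] (depth 2)
After 'mul': stack = [12288] (depth 1)
After 'push 1': stack = [12288, 1] (depth 2)
After 'push 9': stack = [12288, 1, 9] (depth 3)
After 'pop': stack = [12288, 1] (depth 2)
After 'push 8': stack = [12288, 1, 8] (depth 3)
After 'push -5': stack = [12288, 1, 8, -5] (depth 4)
After 'eq': stack = [12288, 1, 0] (depth 3)
After 'push 1': stack = [12288, 1, 0, 1] (depth 4)
After 'add': stack = [12288, 1, 1] (depth 3)
After 'swap': stack = [12288, 1, 1] (depth 3)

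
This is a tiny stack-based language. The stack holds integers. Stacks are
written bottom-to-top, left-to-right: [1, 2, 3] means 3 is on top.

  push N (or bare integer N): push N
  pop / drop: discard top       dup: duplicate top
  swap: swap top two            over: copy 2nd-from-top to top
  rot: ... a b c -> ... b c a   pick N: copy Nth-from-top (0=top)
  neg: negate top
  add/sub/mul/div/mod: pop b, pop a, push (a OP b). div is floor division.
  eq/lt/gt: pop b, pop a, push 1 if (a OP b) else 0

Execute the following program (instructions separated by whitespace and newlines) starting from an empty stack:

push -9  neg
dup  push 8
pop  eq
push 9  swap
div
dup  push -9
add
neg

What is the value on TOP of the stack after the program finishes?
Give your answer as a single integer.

Answer: 0

Derivation:
After 'push -9': [-9]
After 'neg': [9]
After 'dup': [9, 9]
After 'push 8': [9, 9, 8]
After 'pop': [9, 9]
After 'eq': [1]
After 'push 9': [1, 9]
After 'swap': [9, 1]
After 'div': [9]
After 'dup': [9, 9]
After 'push -9': [9, 9, -9]
After 'add': [9, 0]
After 'neg': [9, 0]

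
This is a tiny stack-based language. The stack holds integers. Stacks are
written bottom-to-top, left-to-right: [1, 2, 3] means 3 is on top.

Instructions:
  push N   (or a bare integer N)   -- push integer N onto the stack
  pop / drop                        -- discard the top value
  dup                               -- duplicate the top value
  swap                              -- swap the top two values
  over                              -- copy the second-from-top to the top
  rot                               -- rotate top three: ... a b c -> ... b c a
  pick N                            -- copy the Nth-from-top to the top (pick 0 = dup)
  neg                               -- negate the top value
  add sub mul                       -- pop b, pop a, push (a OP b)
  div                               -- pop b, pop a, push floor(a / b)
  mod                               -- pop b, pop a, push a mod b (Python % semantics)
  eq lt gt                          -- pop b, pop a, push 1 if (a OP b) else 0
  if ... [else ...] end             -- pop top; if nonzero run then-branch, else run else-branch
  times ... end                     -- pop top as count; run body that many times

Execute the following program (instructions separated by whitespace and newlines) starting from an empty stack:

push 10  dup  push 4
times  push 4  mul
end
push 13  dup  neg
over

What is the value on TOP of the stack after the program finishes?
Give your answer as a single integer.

Answer: 13

Derivation:
After 'push 10': [10]
After 'dup': [10, 10]
After 'push 4': [10, 10, 4]
After 'times': [10, 10]
After 'push 4': [10, 10, 4]
After 'mul': [10, 40]
After 'push 4': [10, 40, 4]
After 'mul': [10, 160]
After 'push 4': [10, 160, 4]
After 'mul': [10, 640]
After 'push 4': [10, 640, 4]
After 'mul': [10, 2560]
After 'push 13': [10, 2560, 13]
After 'dup': [10, 2560, 13, 13]
After 'neg': [10, 2560, 13, -13]
After 'over': [10, 2560, 13, -13, 13]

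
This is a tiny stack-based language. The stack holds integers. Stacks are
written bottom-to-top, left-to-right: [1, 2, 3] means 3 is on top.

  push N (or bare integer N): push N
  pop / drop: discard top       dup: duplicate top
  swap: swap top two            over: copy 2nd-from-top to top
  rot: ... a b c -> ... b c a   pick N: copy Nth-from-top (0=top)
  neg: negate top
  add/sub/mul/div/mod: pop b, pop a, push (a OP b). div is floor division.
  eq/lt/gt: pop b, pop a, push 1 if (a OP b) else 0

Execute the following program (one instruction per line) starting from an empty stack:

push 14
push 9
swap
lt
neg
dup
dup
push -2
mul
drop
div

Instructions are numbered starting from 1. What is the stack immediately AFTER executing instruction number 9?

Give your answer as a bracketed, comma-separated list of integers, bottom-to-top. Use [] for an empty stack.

Answer: [-1, -1, 2]

Derivation:
Step 1 ('push 14'): [14]
Step 2 ('push 9'): [14, 9]
Step 3 ('swap'): [9, 14]
Step 4 ('lt'): [1]
Step 5 ('neg'): [-1]
Step 6 ('dup'): [-1, -1]
Step 7 ('dup'): [-1, -1, -1]
Step 8 ('push -2'): [-1, -1, -1, -2]
Step 9 ('mul'): [-1, -1, 2]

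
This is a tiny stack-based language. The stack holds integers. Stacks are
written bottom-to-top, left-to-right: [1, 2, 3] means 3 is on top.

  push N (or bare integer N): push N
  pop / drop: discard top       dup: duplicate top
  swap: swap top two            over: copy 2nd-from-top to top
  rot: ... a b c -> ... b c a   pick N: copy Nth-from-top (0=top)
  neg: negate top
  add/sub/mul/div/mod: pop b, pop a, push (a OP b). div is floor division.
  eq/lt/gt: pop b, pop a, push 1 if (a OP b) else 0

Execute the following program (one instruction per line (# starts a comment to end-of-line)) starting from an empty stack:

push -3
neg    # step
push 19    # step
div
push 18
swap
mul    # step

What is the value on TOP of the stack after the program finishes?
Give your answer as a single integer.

Answer: 0

Derivation:
After 'push -3': [-3]
After 'neg': [3]
After 'push 19': [3, 19]
After 'div': [0]
After 'push 18': [0, 18]
After 'swap': [18, 0]
After 'mul': [0]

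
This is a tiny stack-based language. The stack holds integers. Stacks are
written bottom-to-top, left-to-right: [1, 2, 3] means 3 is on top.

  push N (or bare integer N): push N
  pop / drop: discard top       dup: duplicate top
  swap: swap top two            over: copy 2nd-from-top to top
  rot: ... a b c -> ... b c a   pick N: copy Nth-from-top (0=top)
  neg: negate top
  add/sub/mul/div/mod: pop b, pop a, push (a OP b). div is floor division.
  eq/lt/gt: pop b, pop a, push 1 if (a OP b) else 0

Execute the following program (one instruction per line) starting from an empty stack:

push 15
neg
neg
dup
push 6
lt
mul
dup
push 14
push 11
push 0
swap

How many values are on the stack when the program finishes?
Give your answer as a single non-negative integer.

After 'push 15': stack = [15] (depth 1)
After 'neg': stack = [-15] (depth 1)
After 'neg': stack = [15] (depth 1)
After 'dup': stack = [15, 15] (depth 2)
After 'push 6': stack = [15, 15, 6] (depth 3)
After 'lt': stack = [15, 0] (depth 2)
After 'mul': stack = [0] (depth 1)
After 'dup': stack = [0, 0] (depth 2)
After 'push 14': stack = [0, 0, 14] (depth 3)
After 'push 11': stack = [0, 0, 14, 11] (depth 4)
After 'push 0': stack = [0, 0, 14, 11, 0] (depth 5)
After 'swap': stack = [0, 0, 14, 0, 11] (depth 5)

Answer: 5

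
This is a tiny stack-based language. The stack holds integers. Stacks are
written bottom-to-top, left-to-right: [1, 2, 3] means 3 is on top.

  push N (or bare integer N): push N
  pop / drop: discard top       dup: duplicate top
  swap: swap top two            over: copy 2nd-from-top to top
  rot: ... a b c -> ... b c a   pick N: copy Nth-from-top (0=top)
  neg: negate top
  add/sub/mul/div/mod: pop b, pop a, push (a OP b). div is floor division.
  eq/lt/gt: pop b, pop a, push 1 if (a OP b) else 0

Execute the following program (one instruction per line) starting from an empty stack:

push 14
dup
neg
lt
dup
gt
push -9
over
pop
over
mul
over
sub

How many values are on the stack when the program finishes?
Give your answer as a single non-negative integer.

Answer: 2

Derivation:
After 'push 14': stack = [14] (depth 1)
After 'dup': stack = [14, 14] (depth 2)
After 'neg': stack = [14, -14] (depth 2)
After 'lt': stack = [0] (depth 1)
After 'dup': stack = [0, 0] (depth 2)
After 'gt': stack = [0] (depth 1)
After 'push -9': stack = [0, -9] (depth 2)
After 'over': stack = [0, -9, 0] (depth 3)
After 'pop': stack = [0, -9] (depth 2)
After 'over': stack = [0, -9, 0] (depth 3)
After 'mul': stack = [0, 0] (depth 2)
After 'over': stack = [0, 0, 0] (depth 3)
After 'sub': stack = [0, 0] (depth 2)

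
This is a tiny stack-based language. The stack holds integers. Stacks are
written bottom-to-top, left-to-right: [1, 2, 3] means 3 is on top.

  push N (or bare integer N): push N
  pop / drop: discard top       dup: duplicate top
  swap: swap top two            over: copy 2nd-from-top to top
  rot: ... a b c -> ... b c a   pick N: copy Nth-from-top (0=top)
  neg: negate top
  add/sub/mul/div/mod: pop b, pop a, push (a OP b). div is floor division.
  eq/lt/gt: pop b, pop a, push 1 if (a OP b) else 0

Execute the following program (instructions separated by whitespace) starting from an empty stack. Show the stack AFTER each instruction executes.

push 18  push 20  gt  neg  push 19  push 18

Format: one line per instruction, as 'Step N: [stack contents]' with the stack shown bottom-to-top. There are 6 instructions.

Step 1: [18]
Step 2: [18, 20]
Step 3: [0]
Step 4: [0]
Step 5: [0, 19]
Step 6: [0, 19, 18]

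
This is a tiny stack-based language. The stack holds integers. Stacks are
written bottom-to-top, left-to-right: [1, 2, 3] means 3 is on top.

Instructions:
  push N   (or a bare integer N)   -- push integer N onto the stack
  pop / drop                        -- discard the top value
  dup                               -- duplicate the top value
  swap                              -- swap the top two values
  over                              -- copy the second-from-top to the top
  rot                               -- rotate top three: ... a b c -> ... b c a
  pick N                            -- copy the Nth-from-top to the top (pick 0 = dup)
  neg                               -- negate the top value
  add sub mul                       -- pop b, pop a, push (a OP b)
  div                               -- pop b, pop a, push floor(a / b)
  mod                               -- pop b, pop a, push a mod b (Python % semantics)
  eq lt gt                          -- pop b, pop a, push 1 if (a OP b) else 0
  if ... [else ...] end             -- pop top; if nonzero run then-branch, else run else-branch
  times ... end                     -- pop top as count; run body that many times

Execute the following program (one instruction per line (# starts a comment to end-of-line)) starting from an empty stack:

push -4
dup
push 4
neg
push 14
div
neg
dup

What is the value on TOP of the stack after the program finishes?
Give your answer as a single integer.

Answer: 1

Derivation:
After 'push -4': [-4]
After 'dup': [-4, -4]
After 'push 4': [-4, -4, 4]
After 'neg': [-4, -4, -4]
After 'push 14': [-4, -4, -4, 14]
After 'div': [-4, -4, -1]
After 'neg': [-4, -4, 1]
After 'dup': [-4, -4, 1, 1]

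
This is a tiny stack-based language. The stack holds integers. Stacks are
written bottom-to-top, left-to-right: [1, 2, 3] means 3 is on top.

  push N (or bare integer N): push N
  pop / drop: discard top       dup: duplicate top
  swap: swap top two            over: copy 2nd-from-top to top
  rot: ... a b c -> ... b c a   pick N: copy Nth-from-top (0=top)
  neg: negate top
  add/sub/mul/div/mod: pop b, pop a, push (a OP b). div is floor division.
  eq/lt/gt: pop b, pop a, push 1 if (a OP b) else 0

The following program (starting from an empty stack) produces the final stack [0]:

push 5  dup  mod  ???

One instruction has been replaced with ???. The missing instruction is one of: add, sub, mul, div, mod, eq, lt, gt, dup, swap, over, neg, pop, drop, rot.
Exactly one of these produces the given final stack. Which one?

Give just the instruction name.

Stack before ???: [0]
Stack after ???:  [0]
The instruction that transforms [0] -> [0] is: neg

Answer: neg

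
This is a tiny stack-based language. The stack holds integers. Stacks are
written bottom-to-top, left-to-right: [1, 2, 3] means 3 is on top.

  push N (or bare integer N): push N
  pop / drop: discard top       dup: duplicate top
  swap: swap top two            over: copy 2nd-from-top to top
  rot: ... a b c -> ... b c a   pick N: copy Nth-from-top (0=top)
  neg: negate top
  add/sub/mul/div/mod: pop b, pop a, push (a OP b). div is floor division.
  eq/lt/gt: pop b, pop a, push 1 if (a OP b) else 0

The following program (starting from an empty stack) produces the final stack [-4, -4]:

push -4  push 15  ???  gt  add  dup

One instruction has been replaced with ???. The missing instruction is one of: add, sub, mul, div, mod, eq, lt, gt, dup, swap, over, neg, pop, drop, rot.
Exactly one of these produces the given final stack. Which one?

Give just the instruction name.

Answer: dup

Derivation:
Stack before ???: [-4, 15]
Stack after ???:  [-4, 15, 15]
The instruction that transforms [-4, 15] -> [-4, 15, 15] is: dup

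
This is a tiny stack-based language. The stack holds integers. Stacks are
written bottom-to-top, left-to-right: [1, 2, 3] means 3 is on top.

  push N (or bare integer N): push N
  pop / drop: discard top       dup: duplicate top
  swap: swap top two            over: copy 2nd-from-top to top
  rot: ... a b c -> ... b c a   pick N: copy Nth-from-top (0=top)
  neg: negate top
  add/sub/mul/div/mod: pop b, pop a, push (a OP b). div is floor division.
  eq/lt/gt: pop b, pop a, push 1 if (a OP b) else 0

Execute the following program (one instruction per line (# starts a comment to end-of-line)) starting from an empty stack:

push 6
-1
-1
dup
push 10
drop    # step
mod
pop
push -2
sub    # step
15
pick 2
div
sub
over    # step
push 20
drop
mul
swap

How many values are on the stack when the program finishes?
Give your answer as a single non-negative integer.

Answer: 2

Derivation:
After 'push 6': stack = [6] (depth 1)
After 'push -1': stack = [6, -1] (depth 2)
After 'push -1': stack = [6, -1, -1] (depth 3)
After 'dup': stack = [6, -1, -1, -1] (depth 4)
After 'push 10': stack = [6, -1, -1, -1, 10] (depth 5)
After 'drop': stack = [6, -1, -1, -1] (depth 4)
After 'mod': stack = [6, -1, 0] (depth 3)
After 'pop': stack = [6, -1] (depth 2)
After 'push -2': stack = [6, -1, -2] (depth 3)
After 'sub': stack = [6, 1] (depth 2)
After 'push 15': stack = [6, 1, 15] (depth 3)
After 'pick 2': stack = [6, 1, 15, 6] (depth 4)
After 'div': stack = [6, 1, 2] (depth 3)
After 'sub': stack = [6, -1] (depth 2)
After 'over': stack = [6, -1, 6] (depth 3)
After 'push 20': stack = [6, -1, 6, 20] (depth 4)
After 'drop': stack = [6, -1, 6] (depth 3)
After 'mul': stack = [6, -6] (depth 2)
After 'swap': stack = [-6, 6] (depth 2)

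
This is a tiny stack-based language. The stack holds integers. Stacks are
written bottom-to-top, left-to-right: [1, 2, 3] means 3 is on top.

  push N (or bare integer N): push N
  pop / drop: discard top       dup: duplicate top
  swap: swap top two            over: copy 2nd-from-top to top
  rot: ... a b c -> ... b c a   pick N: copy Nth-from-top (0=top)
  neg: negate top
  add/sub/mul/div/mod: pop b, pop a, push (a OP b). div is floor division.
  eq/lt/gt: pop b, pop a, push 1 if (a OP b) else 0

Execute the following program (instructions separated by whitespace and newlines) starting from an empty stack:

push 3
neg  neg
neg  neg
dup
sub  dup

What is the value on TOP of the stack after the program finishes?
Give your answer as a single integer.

After 'push 3': [3]
After 'neg': [-3]
After 'neg': [3]
After 'neg': [-3]
After 'neg': [3]
After 'dup': [3, 3]
After 'sub': [0]
After 'dup': [0, 0]

Answer: 0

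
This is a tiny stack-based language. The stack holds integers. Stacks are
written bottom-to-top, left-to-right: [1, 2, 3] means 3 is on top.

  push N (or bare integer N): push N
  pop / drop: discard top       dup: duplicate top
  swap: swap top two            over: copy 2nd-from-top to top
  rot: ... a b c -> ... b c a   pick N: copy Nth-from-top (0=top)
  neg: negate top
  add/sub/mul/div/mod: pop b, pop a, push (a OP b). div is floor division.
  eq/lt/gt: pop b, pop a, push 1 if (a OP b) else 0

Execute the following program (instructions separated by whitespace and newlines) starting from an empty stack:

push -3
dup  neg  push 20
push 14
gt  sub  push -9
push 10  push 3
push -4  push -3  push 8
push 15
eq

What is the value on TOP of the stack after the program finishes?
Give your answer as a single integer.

After 'push -3': [-3]
After 'dup': [-3, -3]
After 'neg': [-3, 3]
After 'push 20': [-3, 3, 20]
After 'push 14': [-3, 3, 20, 14]
After 'gt': [-3, 3, 1]
After 'sub': [-3, 2]
After 'push -9': [-3, 2, -9]
After 'push 10': [-3, 2, -9, 10]
After 'push 3': [-3, 2, -9, 10, 3]
After 'push -4': [-3, 2, -9, 10, 3, -4]
After 'push -3': [-3, 2, -9, 10, 3, -4, -3]
After 'push 8': [-3, 2, -9, 10, 3, -4, -3, 8]
After 'push 15': [-3, 2, -9, 10, 3, -4, -3, 8, 15]
After 'eq': [-3, 2, -9, 10, 3, -4, -3, 0]

Answer: 0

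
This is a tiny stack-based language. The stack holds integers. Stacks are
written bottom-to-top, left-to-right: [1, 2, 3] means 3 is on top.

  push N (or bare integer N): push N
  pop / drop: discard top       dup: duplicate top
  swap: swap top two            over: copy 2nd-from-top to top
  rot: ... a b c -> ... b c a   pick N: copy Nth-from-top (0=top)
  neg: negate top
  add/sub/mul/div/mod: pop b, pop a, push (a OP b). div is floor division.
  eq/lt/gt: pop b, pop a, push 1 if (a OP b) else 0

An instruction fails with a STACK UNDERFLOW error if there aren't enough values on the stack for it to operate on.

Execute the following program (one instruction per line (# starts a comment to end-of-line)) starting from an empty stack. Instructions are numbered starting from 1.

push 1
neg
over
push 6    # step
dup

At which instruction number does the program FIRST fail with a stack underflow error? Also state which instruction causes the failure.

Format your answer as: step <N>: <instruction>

Step 1 ('push 1'): stack = [1], depth = 1
Step 2 ('neg'): stack = [-1], depth = 1
Step 3 ('over'): needs 2 value(s) but depth is 1 — STACK UNDERFLOW

Answer: step 3: over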